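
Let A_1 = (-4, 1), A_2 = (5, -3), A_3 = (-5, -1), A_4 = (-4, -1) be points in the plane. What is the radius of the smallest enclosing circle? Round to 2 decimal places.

A smallest enclosing disk is always determined by at most three of the input points on its boundary.
The farthest pair is A_2–A_3 with squared distance 104. The circle on this segment as diameter has centre (0, -2) and r² = 104/4 = 26.
Check A_1: distance² to centre = 25 ≤ 26, so it lies inside.
All remaining points lie in this disk, and no smaller disk contains both endpoints, so this is the minimum enclosing circle.
r = √26 ≈ 5.10.

5.10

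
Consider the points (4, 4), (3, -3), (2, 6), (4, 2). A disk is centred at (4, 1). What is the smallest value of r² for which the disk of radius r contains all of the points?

The required radius is the distance from (4, 1) to the farthest point.
Squared distances: 9, 17, 29, 1.
Maximum is 29, attained at (2, 6).

29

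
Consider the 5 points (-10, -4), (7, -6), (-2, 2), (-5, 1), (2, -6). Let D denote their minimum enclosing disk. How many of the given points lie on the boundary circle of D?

A smallest enclosing disk is always determined by at most three of the input points on its boundary.
The farthest pair is (-10, -4)–(7, -6) with squared distance 293. The circle on this segment as diameter has centre (-1.5, -5) and r² = 293/4 = 73.25.
Check (-2, 2): distance² to centre = 49.25 ≤ 73.25, so it lies inside.
All remaining points lie in this disk, and no smaller disk contains both endpoints, so this is the minimum enclosing circle.
The points at distance exactly r from the centre are (-10, -4), (7, -6) — 2 points.

2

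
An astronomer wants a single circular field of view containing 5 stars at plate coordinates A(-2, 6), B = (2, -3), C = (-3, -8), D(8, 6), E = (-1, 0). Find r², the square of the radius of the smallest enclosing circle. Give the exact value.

A smallest enclosing disk is always determined by at most three of the input points on its boundary.
The farthest pair is C–D with squared distance 317. The circle on this segment as diameter has centre (2.5, -1) and r² = 317/4 = 79.25.
Check A: distance² to centre = 69.25 ≤ 79.25, so it lies inside.
All remaining points lie in this disk, and no smaller disk contains both endpoints, so this is the minimum enclosing circle.

79.25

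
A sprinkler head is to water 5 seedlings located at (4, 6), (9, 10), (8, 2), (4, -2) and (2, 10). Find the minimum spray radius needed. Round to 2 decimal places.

A smallest enclosing disk is always determined by at most three of the input points on its boundary.
The minimum enclosing circle is determined by three boundary points: (9, 10), (4, -2), (2, 10).
Their circumcentre is (5.5, 53/12) with r² = 6253/144.
The farthest remaining point (8, 2) is at distance² 1741/144 ≤ 6253/144.
r = √(6253/144) ≈ 6.59.

6.59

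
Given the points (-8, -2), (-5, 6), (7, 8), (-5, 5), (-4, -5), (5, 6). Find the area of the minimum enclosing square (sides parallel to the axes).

225

The bounding box has width 15 and height 13.
An axis-aligned square enclosing the set must have side ≥ max(width, height).
So the minimum side is max(15, 13) = 15.
Area = 15² = 225.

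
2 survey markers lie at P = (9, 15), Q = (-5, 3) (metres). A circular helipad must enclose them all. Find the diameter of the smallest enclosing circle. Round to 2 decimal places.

The smallest circle enclosing two points has them as diameter endpoints.
Centre = midpoint = (2, 9); r² = |PQ|²/4 = 340/4 = 85.
Diameter = 2r = 2√85 ≈ 18.44.

18.44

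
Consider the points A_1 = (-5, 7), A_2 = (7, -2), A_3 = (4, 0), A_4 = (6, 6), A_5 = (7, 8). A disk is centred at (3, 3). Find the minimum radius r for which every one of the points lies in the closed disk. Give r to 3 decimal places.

8.944

The required radius is the distance from (3, 3) to the farthest point.
Squared distances: 80, 41, 10, 18, 41.
Maximum is 80, attained at A_1.
r = √80 ≈ 8.944.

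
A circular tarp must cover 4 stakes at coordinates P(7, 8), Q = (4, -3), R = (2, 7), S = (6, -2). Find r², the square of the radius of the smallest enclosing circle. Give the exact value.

The minimum enclosing circle of a finite set is fixed by two of the points (as a diameter) or three (as a circumcircle).
The farthest pair is P–Q with squared distance 130. The circle on this segment as diameter has centre (5.5, 2.5) and r² = 130/4 = 32.5.
Check R: distance² to centre = 32.5 ≤ 32.5, so it lies inside.
All remaining points lie in this disk, and no smaller disk contains both endpoints, so this is the minimum enclosing circle.

32.5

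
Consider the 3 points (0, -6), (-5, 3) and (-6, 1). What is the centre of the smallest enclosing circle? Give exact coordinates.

(-2.5, -1.5)

Call the three points A, B, C in the order given.
Side lengths²: AB² = 106, AC² = 85, BC² = 5.
Since AB² = 106 ≥ 85 + 5 = 90, the angle opposite AB is not acute, so the smallest enclosing circle has AB as diameter.
Centre = midpoint of AB = (-2.5, -1.5), r² = 106/4 = 26.5.
Centre = (-2.5, -1.5).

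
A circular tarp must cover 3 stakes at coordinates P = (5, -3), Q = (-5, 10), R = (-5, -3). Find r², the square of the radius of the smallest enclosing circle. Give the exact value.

Side lengths²: PQ² = 269, PR² = 100, QR² = 169.
Since PQ² = 269 ≥ 169 + 100 = 269, the angle opposite PQ is not acute, so the smallest enclosing circle has PQ as diameter.
Centre = midpoint of PQ = (0, 3.5), r² = 269/4 = 67.25.

67.25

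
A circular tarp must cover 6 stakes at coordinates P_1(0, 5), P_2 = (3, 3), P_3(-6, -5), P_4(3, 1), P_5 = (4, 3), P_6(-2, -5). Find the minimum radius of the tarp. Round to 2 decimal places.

6.40

By Welzl's lemma the MEC is supported by two points (diametrically opposite) or three points (on a circumcircle).
The farthest pair is P_3–P_5 with squared distance 164. The circle on this segment as diameter has centre (-1, -1) and r² = 164/4 = 41.
Check P_1: distance² to centre = 37 ≤ 41, so it lies inside.
All remaining points lie in this disk, and no smaller disk contains both endpoints, so this is the minimum enclosing circle.
r = √41 ≈ 6.40.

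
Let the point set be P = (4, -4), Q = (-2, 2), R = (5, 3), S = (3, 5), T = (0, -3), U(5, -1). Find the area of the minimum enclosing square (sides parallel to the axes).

81

The bounding box has width 7 and height 9.
An axis-aligned square enclosing the set must have side ≥ max(width, height).
So the minimum side is max(7, 9) = 9.
Area = 9² = 81.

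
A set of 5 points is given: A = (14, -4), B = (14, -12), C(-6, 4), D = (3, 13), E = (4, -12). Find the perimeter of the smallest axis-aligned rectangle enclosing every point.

90

Width = max x − min x = 14 − (-6) = 20.
Height = max y − min y = 13 − (-12) = 25.
Perimeter = 2(20 + 25) = 90.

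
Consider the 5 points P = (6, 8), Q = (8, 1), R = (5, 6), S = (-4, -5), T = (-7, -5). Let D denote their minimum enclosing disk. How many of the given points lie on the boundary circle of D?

2

The farthest pair is P–T with squared distance 338. The circle on this segment as diameter has centre (-0.5, 1.5) and r² = 338/4 = 84.5.
Check Q: distance² to centre = 72.5 ≤ 84.5, so it lies inside.
All remaining points lie in this disk, and no smaller disk contains both endpoints, so this is the minimum enclosing circle.
The points at distance exactly r from the centre are P, T — 2 points.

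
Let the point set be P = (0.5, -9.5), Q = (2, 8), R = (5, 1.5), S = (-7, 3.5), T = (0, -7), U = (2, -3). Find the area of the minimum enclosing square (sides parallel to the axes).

306.25

The bounding box has width 12 and height 17.5.
An axis-aligned square enclosing the set must have side ≥ max(width, height).
So the minimum side is max(12, 17.5) = 17.5.
Area = 17.5² = 306.25.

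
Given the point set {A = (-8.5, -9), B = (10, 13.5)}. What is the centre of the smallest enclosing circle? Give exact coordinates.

(0.75, 2.25)

The smallest circle enclosing two points has them as diameter endpoints.
Centre = midpoint = (0.75, 2.25); r² = |AB|²/4 = 848.5/4 = 212.125.
Centre = (0.75, 2.25).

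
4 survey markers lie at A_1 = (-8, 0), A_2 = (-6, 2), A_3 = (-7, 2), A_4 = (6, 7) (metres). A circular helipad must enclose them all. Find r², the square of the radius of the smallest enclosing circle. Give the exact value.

61.25

The farthest pair is A_1–A_4 with squared distance 245. The circle on this segment as diameter has centre (-1, 3.5) and r² = 245/4 = 61.25.
Check A_2: distance² to centre = 27.25 ≤ 61.25, so it lies inside.
All remaining points lie in this disk, and no smaller disk contains both endpoints, so this is the minimum enclosing circle.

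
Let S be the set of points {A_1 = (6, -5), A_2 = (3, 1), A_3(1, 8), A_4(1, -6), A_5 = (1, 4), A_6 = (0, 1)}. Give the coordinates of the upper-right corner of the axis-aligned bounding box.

(6, 8)

x-range [0, 6], y-range [-6, 8].
The upper-right corner is (6, 8).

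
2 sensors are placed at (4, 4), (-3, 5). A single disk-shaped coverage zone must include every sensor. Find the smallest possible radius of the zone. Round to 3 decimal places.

3.536

The smallest circle enclosing two points has them as diameter endpoints.
Centre = midpoint = (0.5, 4.5); r² = |(4, 4)−(-3, 5)|²/4 = 50/4 = 12.5.
r = √(12.5) ≈ 3.536.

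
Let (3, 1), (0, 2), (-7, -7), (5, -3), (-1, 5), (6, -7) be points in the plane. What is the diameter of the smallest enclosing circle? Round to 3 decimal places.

By Welzl's lemma the MEC is supported by two points (diametrically opposite) or three points (on a circumcircle).
The minimum enclosing circle is determined by three boundary points: (-7, -7), (-1, 5), (6, -7).
Their circumcentre is (-0.5, -2.75) with r² = 60.3125.
The farthest remaining point (5, -3) is at distance² 30.3125 ≤ 60.3125.
Diameter = 2r = 2√(60.3125) ≈ 15.532.

15.532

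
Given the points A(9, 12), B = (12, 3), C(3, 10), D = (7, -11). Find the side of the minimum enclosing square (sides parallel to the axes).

The bounding box has width 9 and height 23.
An axis-aligned square enclosing the set must have side ≥ max(width, height).
So the minimum side is max(9, 23) = 23.

23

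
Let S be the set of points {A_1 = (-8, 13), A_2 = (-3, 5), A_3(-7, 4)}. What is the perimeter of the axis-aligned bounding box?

28

Width = max x − min x = -3 − (-8) = 5.
Height = max y − min y = 13 − 4 = 9.
Perimeter = 2(5 + 9) = 28.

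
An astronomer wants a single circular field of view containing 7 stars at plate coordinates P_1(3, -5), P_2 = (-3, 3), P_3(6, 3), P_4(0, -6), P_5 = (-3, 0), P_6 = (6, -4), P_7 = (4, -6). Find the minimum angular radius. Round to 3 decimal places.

5.840

By Welzl's lemma the MEC is supported by two points (diametrically opposite) or three points (on a circumcircle).
The minimum enclosing circle is determined by three boundary points: P_2, P_3, P_7.
Their circumcentre is (1.5, -13/18) with r² = 5525/162.
The farthest remaining point P_6 is at distance² 5021/162 ≤ 5525/162.
r = √(5525/162) ≈ 5.840.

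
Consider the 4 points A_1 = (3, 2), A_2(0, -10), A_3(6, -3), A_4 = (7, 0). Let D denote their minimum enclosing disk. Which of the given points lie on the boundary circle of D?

The minimum enclosing circle is determined by three boundary points: A_1, A_2, A_4.
Their circumcentre is (43/18, -38/9) with r² = 12665/324.
The farthest remaining point A_3 is at distance² 4709/324 ≤ 12665/324.
The points at distance exactly r from the centre are A_1, A_2, A_4 — 3 points.

A_1, A_2, A_4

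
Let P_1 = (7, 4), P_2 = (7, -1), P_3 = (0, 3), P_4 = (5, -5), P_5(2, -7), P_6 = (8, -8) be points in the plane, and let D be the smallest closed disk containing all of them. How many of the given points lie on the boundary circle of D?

By Welzl's lemma the MEC is supported by two points (diametrically opposite) or three points (on a circumcircle).
The minimum enclosing circle is determined by three boundary points: P_1, P_3, P_6.
Their circumcentre is (147/34, -77/34) with r² = 26825/578.
The farthest remaining point P_5 is at distance² 16081/578 ≤ 26825/578.
The points at distance exactly r from the centre are P_1, P_3, P_6 — 3 points.

3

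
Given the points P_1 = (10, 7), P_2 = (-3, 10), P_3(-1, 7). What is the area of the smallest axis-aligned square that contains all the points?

The bounding box has width 13 and height 3.
An axis-aligned square enclosing the set must have side ≥ max(width, height).
So the minimum side is max(13, 3) = 13.
Area = 13² = 169.

169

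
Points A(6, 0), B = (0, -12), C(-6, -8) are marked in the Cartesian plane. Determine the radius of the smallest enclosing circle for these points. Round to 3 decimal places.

Side lengths²: AB² = 180, AC² = 208, BC² = 52.
Since AC² = 208 < 180 + 52 = 232, the triangle is acute, so the smallest enclosing circle is the circumcircle.
Circumcentre = (0.5, -4.75), r² = 52.8125.
r = √(52.8125) ≈ 7.267.

7.267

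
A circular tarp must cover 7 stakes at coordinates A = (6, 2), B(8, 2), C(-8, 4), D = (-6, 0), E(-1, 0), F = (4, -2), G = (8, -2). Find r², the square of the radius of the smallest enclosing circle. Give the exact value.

73

A smallest enclosing disk is always determined by at most three of the input points on its boundary.
The farthest pair is C–G with squared distance 292. The circle on this segment as diameter has centre (0, 1) and r² = 292/4 = 73.
Check A: distance² to centre = 37 ≤ 73, so it lies inside.
All remaining points lie in this disk, and no smaller disk contains both endpoints, so this is the minimum enclosing circle.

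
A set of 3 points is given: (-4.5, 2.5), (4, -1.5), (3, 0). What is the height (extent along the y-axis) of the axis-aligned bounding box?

4

max y = 2.5, min y = -1.5, so height = 4.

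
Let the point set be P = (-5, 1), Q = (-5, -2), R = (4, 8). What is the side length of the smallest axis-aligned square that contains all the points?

10

The bounding box has width 9 and height 10.
An axis-aligned square enclosing the set must have side ≥ max(width, height).
So the minimum side is max(9, 10) = 10.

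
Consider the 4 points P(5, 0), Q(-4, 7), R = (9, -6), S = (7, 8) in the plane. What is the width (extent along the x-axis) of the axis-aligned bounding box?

max x = 9, min x = -4, so width = 13.

13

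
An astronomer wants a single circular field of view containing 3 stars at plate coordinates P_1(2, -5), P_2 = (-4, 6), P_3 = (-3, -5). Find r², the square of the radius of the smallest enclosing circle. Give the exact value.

39.25

Side lengths²: P_1P_2² = 157, P_1P_3² = 25, P_2P_3² = 122.
Since P_1P_2² = 157 ≥ 122 + 25 = 147, the angle opposite P_1P_2 is not acute, so the smallest enclosing circle has P_1P_2 as diameter.
Centre = midpoint of P_1P_2 = (-1, 0.5), r² = 157/4 = 39.25.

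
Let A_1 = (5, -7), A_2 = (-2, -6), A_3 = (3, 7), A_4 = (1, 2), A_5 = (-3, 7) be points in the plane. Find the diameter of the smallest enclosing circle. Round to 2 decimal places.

16.12

A smallest enclosing disk is always determined by at most three of the input points on its boundary.
The farthest pair is A_1–A_5 with squared distance 260. The circle on this segment as diameter has centre (1, 0) and r² = 260/4 = 65.
Check A_2: distance² to centre = 45 ≤ 65, so it lies inside.
All remaining points lie in this disk, and no smaller disk contains both endpoints, so this is the minimum enclosing circle.
Diameter = 2r = 2√65 ≈ 16.12.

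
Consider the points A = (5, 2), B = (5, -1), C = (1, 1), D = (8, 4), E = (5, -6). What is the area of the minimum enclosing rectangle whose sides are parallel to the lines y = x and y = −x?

71.5

In coordinates u = x + y, v = x − y the rectangle is axis-aligned; the map (x,y)→(u,v) scales areas by 2.
u-values: 7, 4, 2, 12, -1; range = 12 − (-1) = 13.
v-values: 3, 6, 0, 4, 11; range = 11 − 0 = 11.
Area = (13 × 11) / 2 = 71.5.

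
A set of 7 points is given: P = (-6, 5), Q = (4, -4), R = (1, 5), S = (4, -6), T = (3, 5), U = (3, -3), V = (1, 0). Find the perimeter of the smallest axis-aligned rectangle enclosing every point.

42

Width = max x − min x = 4 − (-6) = 10.
Height = max y − min y = 5 − (-6) = 11.
Perimeter = 2(10 + 11) = 42.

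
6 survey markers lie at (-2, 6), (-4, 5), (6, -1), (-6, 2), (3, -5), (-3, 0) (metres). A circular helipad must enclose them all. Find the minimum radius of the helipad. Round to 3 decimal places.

6.186

The minimum enclosing circle of a finite set is fixed by two of the points (as a diameter) or three (as a circumcircle).
The minimum enclosing circle is determined by three boundary points: (6, -1), (-6, 2), (3, -5).
Their circumcentre is (-1/38, 15/38) with r² = 27625/722.
The farthest remaining point (-4, 5) is at distance² 26713/722 ≤ 27625/722.
r = √(27625/722) ≈ 6.186.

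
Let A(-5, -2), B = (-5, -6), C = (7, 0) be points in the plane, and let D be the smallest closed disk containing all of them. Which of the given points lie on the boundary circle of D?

B, C

Side lengths²: AB² = 16, AC² = 148, BC² = 180.
Since BC² = 180 ≥ 148 + 16 = 164, the angle opposite BC is not acute, so the smallest enclosing circle has BC as diameter.
Centre = midpoint of BC = (1, -3), r² = 180/4 = 45.
The points at distance exactly r from the centre are B, C — 2 points.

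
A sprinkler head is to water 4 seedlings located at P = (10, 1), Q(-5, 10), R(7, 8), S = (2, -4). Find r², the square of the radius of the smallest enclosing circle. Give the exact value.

7565/98

By Welzl's lemma the MEC is supported by two points (diametrically opposite) or three points (on a circumcircle).
The minimum enclosing circle is determined by three boundary points: P, Q, S.
Their circumcentre is (29/14, 67/14) with r² = 7565/98.
The farthest remaining point R is at distance² 3393/98 ≤ 7565/98.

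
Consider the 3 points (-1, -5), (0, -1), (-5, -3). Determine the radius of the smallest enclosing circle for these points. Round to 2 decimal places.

2.76

Call the three points A, B, C in the order given.
Side lengths²: AB² = 17, AC² = 20, BC² = 29.
Since BC² = 29 < 20 + 17 = 37, the triangle is acute, so the smallest enclosing circle is the circumcircle.
Circumcentre = (-41/18, -23/9), r² = 2465/324.
r = √(2465/324) ≈ 2.76.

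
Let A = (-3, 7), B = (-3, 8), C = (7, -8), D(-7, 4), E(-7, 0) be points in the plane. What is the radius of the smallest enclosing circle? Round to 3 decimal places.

9.462

The minimum enclosing circle of a finite set is fixed by two of the points (as a diameter) or three (as a circumcircle).
The minimum enclosing circle is determined by three boundary points: B, C, D.
Their circumcentre is (18/13, -5/13) with r² = 15130/169.
The farthest remaining point A is at distance² 12465/169 ≤ 15130/169.
r = √(15130/169) ≈ 9.462.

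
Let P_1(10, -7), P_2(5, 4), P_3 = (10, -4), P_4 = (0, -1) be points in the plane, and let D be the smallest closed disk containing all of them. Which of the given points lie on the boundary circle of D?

The minimum enclosing circle of a finite set is fixed by two of the points (as a diameter) or three (as a circumcircle).
The minimum enclosing circle is determined by three boundary points: P_1, P_2, P_4.
Their circumcentre is (6.125, -2.125) with r² = 38.78125.
The farthest remaining point P_3 is at distance² 18.53125 ≤ 38.78125.
The points at distance exactly r from the centre are P_1, P_2, P_4 — 3 points.

P_1, P_2, P_4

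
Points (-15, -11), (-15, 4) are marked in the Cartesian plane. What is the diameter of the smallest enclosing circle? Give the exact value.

The smallest circle enclosing two points has them as diameter endpoints.
Centre = midpoint = (-15, -3.5); r² = |(-15, -11)−(-15, 4)|²/4 = 225/4 = 56.25.
Diameter = 2r = 2√(56.25) = 15.

15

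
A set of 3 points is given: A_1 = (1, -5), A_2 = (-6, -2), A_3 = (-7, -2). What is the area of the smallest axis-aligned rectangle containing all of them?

x ranges over [-7, 1], width 8.
y ranges over [-5, -2], height 3.
Area = 8 × 3 = 24.

24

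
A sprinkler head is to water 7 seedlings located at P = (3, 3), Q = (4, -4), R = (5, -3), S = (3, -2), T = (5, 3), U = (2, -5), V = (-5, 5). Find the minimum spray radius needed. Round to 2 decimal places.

The minimum enclosing circle of a finite set is fixed by two of the points (as a diameter) or three (as a circumcircle).
The farthest pair is R–V with squared distance 164. The circle on this segment as diameter has centre (0, 1) and r² = 164/4 = 41.
Check P: distance² to centre = 13 ≤ 41, so it lies inside.
All remaining points lie in this disk, and no smaller disk contains both endpoints, so this is the minimum enclosing circle.
r = √41 ≈ 6.40.

6.40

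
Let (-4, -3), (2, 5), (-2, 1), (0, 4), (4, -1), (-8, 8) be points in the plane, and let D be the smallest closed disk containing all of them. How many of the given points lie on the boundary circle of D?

The farthest pair is (4, -1)–(-8, 8) with squared distance 225. The circle on this segment as diameter has centre (-2, 3.5) and r² = 225/4 = 56.25.
Check (-4, -3): distance² to centre = 46.25 ≤ 56.25, so it lies inside.
All remaining points lie in this disk, and no smaller disk contains both endpoints, so this is the minimum enclosing circle.
The points at distance exactly r from the centre are (4, -1), (-8, 8) — 2 points.

2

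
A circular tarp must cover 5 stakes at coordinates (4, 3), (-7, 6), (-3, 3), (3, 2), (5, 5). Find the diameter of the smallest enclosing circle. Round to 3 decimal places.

The farthest pair is (-7, 6)–(5, 5) with squared distance 145. The circle on this segment as diameter has centre (-1, 5.5) and r² = 145/4 = 36.25.
Check (4, 3): distance² to centre = 31.25 ≤ 36.25, so it lies inside.
All remaining points lie in this disk, and no smaller disk contains both endpoints, so this is the minimum enclosing circle.
Diameter = 2r = 2√(36.25) ≈ 12.042.

12.042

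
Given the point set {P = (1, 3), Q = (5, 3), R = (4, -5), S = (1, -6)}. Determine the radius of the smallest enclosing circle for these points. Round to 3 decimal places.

4.924

The minimum enclosing circle of a finite set is fixed by two of the points (as a diameter) or three (as a circumcircle).
The farthest pair is Q–S with squared distance 97. The circle on this segment as diameter has centre (3, -1.5) and r² = 97/4 = 24.25.
Check P: distance² to centre = 24.25 ≤ 24.25, so it lies inside.
All remaining points lie in this disk, and no smaller disk contains both endpoints, so this is the minimum enclosing circle.
r = √(24.25) ≈ 4.924.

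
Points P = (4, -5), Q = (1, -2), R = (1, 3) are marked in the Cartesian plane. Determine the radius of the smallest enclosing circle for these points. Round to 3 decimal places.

4.272

Side lengths²: PQ² = 18, PR² = 73, QR² = 25.
Since PR² = 73 ≥ 25 + 18 = 43, the angle opposite PR is not acute, so the smallest enclosing circle has PR as diameter.
Centre = midpoint of PR = (2.5, -1), r² = 73/4 = 18.25.
r = √(18.25) ≈ 4.272.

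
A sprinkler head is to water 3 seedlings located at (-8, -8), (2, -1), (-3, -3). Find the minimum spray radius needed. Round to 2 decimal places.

6.10

Call the three points A, B, C in the order given.
Side lengths²: AB² = 149, AC² = 50, BC² = 29.
Since AB² = 149 ≥ 50 + 29 = 79, the angle opposite AB is not acute, so the smallest enclosing circle has AB as diameter.
Centre = midpoint of AB = (-3, -4.5), r² = 149/4 = 37.25.
r = √(37.25) ≈ 6.10.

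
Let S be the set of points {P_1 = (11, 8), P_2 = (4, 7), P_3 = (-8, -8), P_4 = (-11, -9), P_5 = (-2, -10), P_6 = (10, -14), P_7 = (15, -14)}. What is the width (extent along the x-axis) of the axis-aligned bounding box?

26

max x = 15, min x = -11, so width = 26.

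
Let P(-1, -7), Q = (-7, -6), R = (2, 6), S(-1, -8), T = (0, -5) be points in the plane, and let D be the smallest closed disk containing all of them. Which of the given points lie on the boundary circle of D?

The minimum enclosing circle is determined by three boundary points: Q, R, S.
Their circumcentre is (-11/6, -0.5) with r² = 1025/18.
The farthest remaining point P is at distance² 773/18 ≤ 1025/18.
The points at distance exactly r from the centre are Q, R, S — 3 points.

Q, R, S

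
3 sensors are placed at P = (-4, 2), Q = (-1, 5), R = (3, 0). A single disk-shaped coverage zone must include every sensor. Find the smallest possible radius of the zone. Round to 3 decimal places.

3.662

Side lengths²: PQ² = 18, PR² = 53, QR² = 41.
Since PR² = 53 < 41 + 18 = 59, the triangle is acute, so the smallest enclosing circle is the circumcircle.
Circumcentre = (-7/18, 25/18), r² = 2173/162.
r = √(2173/162) ≈ 3.662.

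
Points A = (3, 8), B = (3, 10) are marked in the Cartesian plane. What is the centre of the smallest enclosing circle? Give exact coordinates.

The smallest circle enclosing two points has them as diameter endpoints.
Centre = midpoint = (3, 9); r² = |AB|²/4 = 4/4 = 1.
Centre = (3, 9).

(3, 9)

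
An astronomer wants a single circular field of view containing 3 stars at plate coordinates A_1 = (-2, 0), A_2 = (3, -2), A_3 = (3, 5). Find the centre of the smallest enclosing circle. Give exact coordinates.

(1.5, 1.5)

Side lengths²: A_1A_2² = 29, A_1A_3² = 50, A_2A_3² = 49.
Since A_1A_3² = 50 < 49 + 29 = 78, the triangle is acute, so the smallest enclosing circle is the circumcircle.
Circumcentre = (1.5, 1.5), r² = 14.5.
Centre = (1.5, 1.5).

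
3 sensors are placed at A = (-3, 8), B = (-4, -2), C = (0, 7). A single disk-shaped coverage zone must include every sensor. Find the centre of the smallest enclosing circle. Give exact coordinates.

(-187/62, 183/62)

Side lengths²: AB² = 101, AC² = 10, BC² = 97.
Since AB² = 101 < 97 + 10 = 107, the triangle is acute, so the smallest enclosing circle is the circumcircle.
Circumcentre = (-187/62, 183/62), r² = 48985/1922.
Centre = (-187/62, 183/62).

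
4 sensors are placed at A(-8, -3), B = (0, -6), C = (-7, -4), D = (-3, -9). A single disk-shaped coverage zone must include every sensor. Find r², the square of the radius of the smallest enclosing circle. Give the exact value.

The minimum enclosing circle of a finite set is fixed by two of the points (as a diameter) or three (as a circumcircle).
The minimum enclosing circle is determined by three boundary points: A, B, D.
Their circumcentre is (-91/22, -107/22) with r² = 4453/242.
The farthest remaining point C is at distance² 2165/242 ≤ 4453/242.

4453/242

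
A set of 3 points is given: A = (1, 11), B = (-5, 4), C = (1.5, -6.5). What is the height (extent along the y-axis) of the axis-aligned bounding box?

max y = 11, min y = -6.5, so height = 17.5.

17.5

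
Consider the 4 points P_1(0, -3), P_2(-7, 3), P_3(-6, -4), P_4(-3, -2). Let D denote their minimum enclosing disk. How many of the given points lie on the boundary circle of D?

3

A smallest enclosing disk is always determined by at most three of the input points on its boundary.
The minimum enclosing circle is determined by three boundary points: P_1, P_2, P_3.
Their circumcentre is (-307/86, -7/86) with r² = 78625/3698.
The farthest remaining point P_4 is at distance² 14813/3698 ≤ 78625/3698.
The points at distance exactly r from the centre are P_1, P_2, P_3 — 3 points.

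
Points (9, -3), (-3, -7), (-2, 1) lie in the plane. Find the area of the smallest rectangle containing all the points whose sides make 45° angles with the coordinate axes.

In coordinates u = x + y, v = x − y the rectangle is axis-aligned; the map (x,y)→(u,v) scales areas by 2.
u-values: 6, -10, -1; range = 6 − (-10) = 16.
v-values: 12, 4, -3; range = 12 − (-3) = 15.
Area = (16 × 15) / 2 = 120.

120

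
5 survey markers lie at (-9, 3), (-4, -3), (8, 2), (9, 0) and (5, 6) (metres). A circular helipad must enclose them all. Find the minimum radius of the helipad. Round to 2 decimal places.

9.12

The farthest pair is (-9, 3)–(9, 0) with squared distance 333. The circle on this segment as diameter has centre (0, 1.5) and r² = 333/4 = 83.25.
Check (-4, -3): distance² to centre = 36.25 ≤ 83.25, so it lies inside.
All remaining points lie in this disk, and no smaller disk contains both endpoints, so this is the minimum enclosing circle.
r = √(83.25) ≈ 9.12.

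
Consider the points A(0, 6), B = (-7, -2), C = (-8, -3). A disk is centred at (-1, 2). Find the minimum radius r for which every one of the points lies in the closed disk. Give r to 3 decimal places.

The required radius is the distance from (-1, 2) to the farthest point.
Squared distances: 17, 52, 74.
Maximum is 74, attained at C.
r = √74 ≈ 8.602.

8.602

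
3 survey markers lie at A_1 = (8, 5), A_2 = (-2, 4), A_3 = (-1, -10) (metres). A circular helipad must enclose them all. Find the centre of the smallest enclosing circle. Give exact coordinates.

(3.5, -2.5)

Side lengths²: A_1A_2² = 101, A_1A_3² = 306, A_2A_3² = 197.
Since A_1A_3² = 306 ≥ 197 + 101 = 298, the angle opposite A_1A_3 is not acute, so the smallest enclosing circle has A_1A_3 as diameter.
Centre = midpoint of A_1A_3 = (3.5, -2.5), r² = 306/4 = 76.5.
Centre = (3.5, -2.5).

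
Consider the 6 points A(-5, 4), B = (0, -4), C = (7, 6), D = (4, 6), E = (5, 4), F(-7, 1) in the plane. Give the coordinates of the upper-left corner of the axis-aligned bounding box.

x-range [-7, 7], y-range [-4, 6].
The upper-left corner is (-7, 6).

(-7, 6)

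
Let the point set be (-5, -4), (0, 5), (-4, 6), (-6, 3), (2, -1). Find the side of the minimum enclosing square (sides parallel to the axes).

10

The bounding box has width 8 and height 10.
An axis-aligned square enclosing the set must have side ≥ max(width, height).
So the minimum side is max(8, 10) = 10.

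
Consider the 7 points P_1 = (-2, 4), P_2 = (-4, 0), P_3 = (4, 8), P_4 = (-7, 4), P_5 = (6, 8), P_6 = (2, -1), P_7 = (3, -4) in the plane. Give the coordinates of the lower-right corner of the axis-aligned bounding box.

(6, -4)

x-range [-7, 6], y-range [-4, 8].
The lower-right corner is (6, -4).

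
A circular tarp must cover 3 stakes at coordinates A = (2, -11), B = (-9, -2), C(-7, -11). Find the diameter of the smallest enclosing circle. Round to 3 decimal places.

14.213

Side lengths²: AB² = 202, AC² = 81, BC² = 85.
Since AB² = 202 ≥ 85 + 81 = 166, the angle opposite AB is not acute, so the smallest enclosing circle has AB as diameter.
Centre = midpoint of AB = (-3.5, -6.5), r² = 202/4 = 50.5.
Diameter = 2r = 2√(50.5) ≈ 14.213.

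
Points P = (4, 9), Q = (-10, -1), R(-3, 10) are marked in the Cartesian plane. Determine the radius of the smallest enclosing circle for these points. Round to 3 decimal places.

8.602

Side lengths²: PQ² = 296, PR² = 50, QR² = 170.
Since PQ² = 296 ≥ 170 + 50 = 220, the angle opposite PQ is not acute, so the smallest enclosing circle has PQ as diameter.
Centre = midpoint of PQ = (-3, 4), r² = 296/4 = 74.
r = √74 ≈ 8.602.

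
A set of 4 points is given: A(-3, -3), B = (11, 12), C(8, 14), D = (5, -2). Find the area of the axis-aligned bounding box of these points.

238

x ranges over [-3, 11], width 14.
y ranges over [-3, 14], height 17.
Area = 14 × 17 = 238.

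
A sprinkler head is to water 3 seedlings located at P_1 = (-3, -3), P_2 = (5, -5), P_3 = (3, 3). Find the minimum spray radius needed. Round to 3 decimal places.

4.808

Side lengths²: P_1P_2² = 68, P_1P_3² = 72, P_2P_3² = 68.
Since P_1P_3² = 72 < 68 + 68 = 136, the triangle is acute, so the smallest enclosing circle is the circumcircle.
Circumcentre = (1.6, -1.6), r² = 23.12.
r = √(23.12) ≈ 4.808.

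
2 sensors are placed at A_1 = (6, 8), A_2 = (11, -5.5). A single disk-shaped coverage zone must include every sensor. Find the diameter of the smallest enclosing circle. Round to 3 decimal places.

The smallest circle enclosing two points has them as diameter endpoints.
Centre = midpoint = (8.5, 1.25); r² = |A_1A_2|²/4 = 207.25/4 = 51.8125.
Diameter = 2r = 2√(51.8125) ≈ 14.396.

14.396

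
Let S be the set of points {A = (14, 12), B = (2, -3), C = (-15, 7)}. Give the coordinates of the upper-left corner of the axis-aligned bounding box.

x-range [-15, 14], y-range [-3, 12].
The upper-left corner is (-15, 12).

(-15, 12)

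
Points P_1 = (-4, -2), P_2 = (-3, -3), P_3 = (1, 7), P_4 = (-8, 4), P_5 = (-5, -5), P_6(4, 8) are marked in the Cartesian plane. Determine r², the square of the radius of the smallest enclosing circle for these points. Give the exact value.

62.5

By Welzl's lemma the MEC is supported by two points (diametrically opposite) or three points (on a circumcircle).
The farthest pair is P_5–P_6 with squared distance 250. The circle on this segment as diameter has centre (-0.5, 1.5) and r² = 250/4 = 62.5.
Check P_1: distance² to centre = 24.5 ≤ 62.5, so it lies inside.
All remaining points lie in this disk, and no smaller disk contains both endpoints, so this is the minimum enclosing circle.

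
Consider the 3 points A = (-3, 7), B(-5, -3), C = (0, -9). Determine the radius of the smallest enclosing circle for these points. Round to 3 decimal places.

Side lengths²: AB² = 104, AC² = 265, BC² = 61.
Since AC² = 265 ≥ 104 + 61 = 165, the angle opposite AC is not acute, so the smallest enclosing circle has AC as diameter.
Centre = midpoint of AC = (-1.5, -1), r² = 265/4 = 66.25.
r = √(66.25) ≈ 8.139.

8.139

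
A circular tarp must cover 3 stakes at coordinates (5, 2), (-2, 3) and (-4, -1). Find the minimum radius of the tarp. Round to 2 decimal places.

4.74

Call the three points A, B, C in the order given.
Side lengths²: AB² = 50, AC² = 90, BC² = 20.
Since AC² = 90 ≥ 50 + 20 = 70, the angle opposite AC is not acute, so the smallest enclosing circle has AC as diameter.
Centre = midpoint of AC = (0.5, 0.5), r² = 90/4 = 22.5.
r = √(22.5) ≈ 4.74.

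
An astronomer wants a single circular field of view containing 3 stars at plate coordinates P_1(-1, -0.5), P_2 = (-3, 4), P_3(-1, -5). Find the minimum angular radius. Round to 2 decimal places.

4.61

Side lengths²: P_1P_2² = 24.25, P_1P_3² = 20.25, P_2P_3² = 85.
Since P_2P_3² = 85 ≥ 24.25 + 20.25 = 44.5, the angle opposite P_2P_3 is not acute, so the smallest enclosing circle has P_2P_3 as diameter.
Centre = midpoint of P_2P_3 = (-2, -0.5), r² = 85/4 = 21.25.
r = √(21.25) ≈ 4.61.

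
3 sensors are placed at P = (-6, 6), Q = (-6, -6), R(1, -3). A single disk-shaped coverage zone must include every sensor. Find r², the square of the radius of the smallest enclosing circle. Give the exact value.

1885/49

Side lengths²: PQ² = 144, PR² = 130, QR² = 58.
Since PQ² = 144 < 130 + 58 = 188, the triangle is acute, so the smallest enclosing circle is the circumcircle.
Circumcentre = (-31/7, 0), r² = 1885/49.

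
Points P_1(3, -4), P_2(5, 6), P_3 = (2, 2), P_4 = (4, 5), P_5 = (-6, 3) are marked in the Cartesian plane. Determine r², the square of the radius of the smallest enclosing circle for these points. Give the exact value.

The minimum enclosing circle of a finite set is fixed by two of the points (as a diameter) or three (as a circumcircle).
The minimum enclosing circle is determined by three boundary points: P_1, P_2, P_5.
Their circumcentre is (0.25, 1.75) with r² = 40.625.
The farthest remaining point P_4 is at distance² 24.625 ≤ 40.625.

40.625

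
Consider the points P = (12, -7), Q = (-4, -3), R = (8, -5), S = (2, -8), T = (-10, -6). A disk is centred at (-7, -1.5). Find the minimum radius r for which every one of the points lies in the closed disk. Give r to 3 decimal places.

The required radius is the distance from (-7, -1.5) to the farthest point.
Squared distances: 391.25, 11.25, 237.25, 123.25, 29.25.
Maximum is 391.25, attained at P.
r = √(391.25) ≈ 19.780.

19.780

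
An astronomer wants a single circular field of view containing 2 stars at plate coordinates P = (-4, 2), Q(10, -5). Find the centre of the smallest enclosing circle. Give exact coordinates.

The smallest circle enclosing two points has them as diameter endpoints.
Centre = midpoint = (3, -1.5); r² = |PQ|²/4 = 245/4 = 61.25.
Centre = (3, -1.5).

(3, -1.5)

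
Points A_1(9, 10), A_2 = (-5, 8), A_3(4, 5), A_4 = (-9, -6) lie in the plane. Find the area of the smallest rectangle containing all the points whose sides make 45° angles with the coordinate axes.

In coordinates u = x + y, v = x − y the rectangle is axis-aligned; the map (x,y)→(u,v) scales areas by 2.
u-values: 19, 3, 9, -15; range = 19 − (-15) = 34.
v-values: -1, -13, -1, -3; range = -1 − (-13) = 12.
Area = (34 × 12) / 2 = 204.

204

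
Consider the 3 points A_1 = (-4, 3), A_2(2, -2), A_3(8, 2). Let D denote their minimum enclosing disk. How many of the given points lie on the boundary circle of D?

Side lengths²: A_1A_2² = 61, A_1A_3² = 145, A_2A_3² = 52.
Since A_1A_3² = 145 ≥ 61 + 52 = 113, the angle opposite A_1A_3 is not acute, so the smallest enclosing circle has A_1A_3 as diameter.
Centre = midpoint of A_1A_3 = (2, 2.5), r² = 145/4 = 36.25.
The points at distance exactly r from the centre are A_1, A_3 — 2 points.

2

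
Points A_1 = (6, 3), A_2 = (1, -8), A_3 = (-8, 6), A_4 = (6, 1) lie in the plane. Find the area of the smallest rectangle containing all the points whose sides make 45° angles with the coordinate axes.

184

In coordinates u = x + y, v = x − y the rectangle is axis-aligned; the map (x,y)→(u,v) scales areas by 2.
u-values: 9, -7, -2, 7; range = 9 − (-7) = 16.
v-values: 3, 9, -14, 5; range = 9 − (-14) = 23.
Area = (16 × 23) / 2 = 184.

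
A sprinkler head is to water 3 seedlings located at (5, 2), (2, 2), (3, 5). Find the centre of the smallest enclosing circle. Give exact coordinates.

Call the three points A, B, C in the order given.
Side lengths²: AB² = 9, AC² = 13, BC² = 10.
Since AC² = 13 < 10 + 9 = 19, the triangle is acute, so the smallest enclosing circle is the circumcircle.
Circumcentre = (3.5, 19/6), r² = 65/18.
Centre = (3.5, 19/6).

(3.5, 19/6)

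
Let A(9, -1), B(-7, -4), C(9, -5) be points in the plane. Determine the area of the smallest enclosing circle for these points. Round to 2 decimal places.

208.94

Side lengths²: AB² = 265, AC² = 16, BC² = 257.
Since AB² = 265 < 257 + 16 = 273, the triangle is acute, so the smallest enclosing circle is the circumcircle.
Circumcentre = (1.09375, -3), r² = 66.5087890625.
Area = π·r² = π·66.5087890625 ≈ 208.94.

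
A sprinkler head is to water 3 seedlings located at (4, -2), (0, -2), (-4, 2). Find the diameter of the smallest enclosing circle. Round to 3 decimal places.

8.944

Call the three points A, B, C in the order given.
Side lengths²: AB² = 16, AC² = 80, BC² = 32.
Since AC² = 80 ≥ 32 + 16 = 48, the angle opposite AC is not acute, so the smallest enclosing circle has AC as diameter.
Centre = midpoint of AC = (0, 0), r² = 80/4 = 20.
Diameter = 2r = 2√20 ≈ 8.944.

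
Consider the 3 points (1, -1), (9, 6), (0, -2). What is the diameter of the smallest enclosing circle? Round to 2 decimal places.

12.04

Call the three points A, B, C in the order given.
Side lengths²: AB² = 113, AC² = 2, BC² = 145.
Since BC² = 145 ≥ 113 + 2 = 115, the angle opposite BC is not acute, so the smallest enclosing circle has BC as diameter.
Centre = midpoint of BC = (4.5, 2), r² = 145/4 = 36.25.
Diameter = 2r = 2√(36.25) ≈ 12.04.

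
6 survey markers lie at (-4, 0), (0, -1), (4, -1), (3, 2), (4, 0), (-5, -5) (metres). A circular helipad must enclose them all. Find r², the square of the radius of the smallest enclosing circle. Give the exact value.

28.25

A smallest enclosing disk is always determined by at most three of the input points on its boundary.
The farthest pair is (3, 2)–(-5, -5) with squared distance 113. The circle on this segment as diameter has centre (-1, -1.5) and r² = 113/4 = 28.25.
Check (-4, 0): distance² to centre = 11.25 ≤ 28.25, so it lies inside.
All remaining points lie in this disk, and no smaller disk contains both endpoints, so this is the minimum enclosing circle.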